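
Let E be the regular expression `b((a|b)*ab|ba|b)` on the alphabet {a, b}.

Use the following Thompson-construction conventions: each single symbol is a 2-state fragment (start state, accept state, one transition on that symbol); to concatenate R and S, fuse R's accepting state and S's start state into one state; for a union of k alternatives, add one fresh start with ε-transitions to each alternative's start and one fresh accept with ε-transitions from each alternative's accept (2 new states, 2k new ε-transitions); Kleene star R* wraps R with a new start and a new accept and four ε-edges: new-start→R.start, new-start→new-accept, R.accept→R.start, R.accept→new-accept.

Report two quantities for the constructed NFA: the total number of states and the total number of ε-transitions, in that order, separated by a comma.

18, 14

Bottom-up over the parse tree:
Each of the 8 symbol leaves contributes 2 states and 0 ε-transitions.
  a|b → 6 states, 4 ε-transitions
  (a|b)* → 8 states, 8 ε-transitions
  (a|b)*ab → 10 states, 8 ε-transitions
  ba → 3 states, 0 ε-transitions
  (a|b)*ab|ba|b → 17 states, 14 ε-transitions
  b((a|b)*ab|ba|b) → 18 states, 14 ε-transitions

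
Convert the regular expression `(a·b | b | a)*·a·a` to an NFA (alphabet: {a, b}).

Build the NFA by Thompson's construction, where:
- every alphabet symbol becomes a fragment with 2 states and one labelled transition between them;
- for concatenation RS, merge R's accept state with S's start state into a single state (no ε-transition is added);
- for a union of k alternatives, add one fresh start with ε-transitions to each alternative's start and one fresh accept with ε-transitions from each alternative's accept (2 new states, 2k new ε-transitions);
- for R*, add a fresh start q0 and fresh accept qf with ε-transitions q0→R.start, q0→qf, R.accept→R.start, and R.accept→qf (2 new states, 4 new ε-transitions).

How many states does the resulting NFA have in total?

13

Bottom-up over the parse tree:
Each of the 6 symbol leaves contributes a 2-state fragment.
  a·b = 3 states
  a·b | b | a = 9 states
  (a·b | b | a)* = 11 states
  (a·b | b | a)*·a·a = 13 states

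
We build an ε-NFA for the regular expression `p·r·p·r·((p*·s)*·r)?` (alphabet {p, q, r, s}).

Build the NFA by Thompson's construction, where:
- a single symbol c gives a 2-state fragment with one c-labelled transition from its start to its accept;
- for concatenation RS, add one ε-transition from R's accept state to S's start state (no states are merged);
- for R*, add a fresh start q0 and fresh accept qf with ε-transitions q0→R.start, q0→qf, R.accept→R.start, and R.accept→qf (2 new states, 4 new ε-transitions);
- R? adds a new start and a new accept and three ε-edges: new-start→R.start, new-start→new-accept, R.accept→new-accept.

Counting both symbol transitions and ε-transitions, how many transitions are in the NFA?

Per subexpression:
Each of the 7 symbol leaves contributes 1 transition (1 symbol, 0 ε).
  p* → 5 transitions (1 symbol, 4 ε)
  p*·s → 7 transitions (2 symbol, 5 ε)
  (p*·s)* → 11 transitions (2 symbol, 9 ε)
  (p*·s)*·r → 13 transitions (3 symbol, 10 ε)
  ((p*·s)*·r)? → 16 transitions (3 symbol, 13 ε)
  p·r·p·r·((p*·s)*·r)? → 24 transitions (7 symbol, 17 ε)

24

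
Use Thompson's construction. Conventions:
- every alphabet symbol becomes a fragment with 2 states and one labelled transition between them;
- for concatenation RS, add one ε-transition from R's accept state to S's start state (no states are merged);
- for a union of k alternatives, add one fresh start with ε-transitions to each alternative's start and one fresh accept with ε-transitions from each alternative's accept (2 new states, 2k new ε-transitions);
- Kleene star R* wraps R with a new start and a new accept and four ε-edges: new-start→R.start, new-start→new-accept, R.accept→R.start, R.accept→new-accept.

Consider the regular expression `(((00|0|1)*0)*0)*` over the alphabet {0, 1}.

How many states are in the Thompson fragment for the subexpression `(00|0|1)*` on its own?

Fragment for `(00|0|1)*`:
Each of the 4 symbol leaves contributes a 2-state fragment.
  00 : 4 states
  00|0|1 : 10 states
  (00|0|1)* : 12 states

12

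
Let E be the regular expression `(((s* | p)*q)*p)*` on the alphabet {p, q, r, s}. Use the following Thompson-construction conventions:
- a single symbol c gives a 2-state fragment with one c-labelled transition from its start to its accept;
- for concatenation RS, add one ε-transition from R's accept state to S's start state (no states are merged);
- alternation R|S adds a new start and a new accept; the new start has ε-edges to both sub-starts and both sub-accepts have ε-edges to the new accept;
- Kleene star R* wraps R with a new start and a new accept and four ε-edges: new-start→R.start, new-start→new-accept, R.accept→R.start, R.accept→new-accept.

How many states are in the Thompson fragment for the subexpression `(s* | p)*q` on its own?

Fragment for `(s* | p)*q`:
Each of the 3 symbol leaves contributes a 2-state fragment.
  s* — 4 states
  s* | p — 8 states
  (s* | p)* — 10 states
  (s* | p)*q — 12 states

12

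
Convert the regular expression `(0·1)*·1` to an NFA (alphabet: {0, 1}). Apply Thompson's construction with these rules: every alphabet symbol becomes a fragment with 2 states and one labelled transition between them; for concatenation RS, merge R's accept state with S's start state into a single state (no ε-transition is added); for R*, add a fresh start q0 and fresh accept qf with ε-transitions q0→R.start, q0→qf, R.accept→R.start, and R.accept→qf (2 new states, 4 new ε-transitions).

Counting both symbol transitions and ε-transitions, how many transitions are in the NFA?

7

Per subexpression:
Each of the 3 symbol leaves contributes 1 transition (1 symbol, 0 ε).
  0·1 = 2 transitions (2 symbol, 0 ε)
  (0·1)* = 6 transitions (2 symbol, 4 ε)
  (0·1)*·1 = 7 transitions (3 symbol, 4 ε)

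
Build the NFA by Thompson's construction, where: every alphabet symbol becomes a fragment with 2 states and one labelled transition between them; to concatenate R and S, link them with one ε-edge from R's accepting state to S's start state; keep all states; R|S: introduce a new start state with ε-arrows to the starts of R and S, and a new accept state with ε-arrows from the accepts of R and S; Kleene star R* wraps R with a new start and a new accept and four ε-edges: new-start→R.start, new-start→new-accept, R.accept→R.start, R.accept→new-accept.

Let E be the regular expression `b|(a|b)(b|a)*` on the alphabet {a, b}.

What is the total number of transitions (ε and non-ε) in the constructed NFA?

22

Bottom-up over the parse tree:
Each of the 5 symbol leaves contributes 1 transition (1 symbol, 0 ε).
  a|b — 6 transitions (2 symbol, 4 ε)
  b|a — 6 transitions (2 symbol, 4 ε)
  (b|a)* — 10 transitions (2 symbol, 8 ε)
  (a|b)(b|a)* — 17 transitions (4 symbol, 13 ε)
  b|(a|b)(b|a)* — 22 transitions (5 symbol, 17 ε)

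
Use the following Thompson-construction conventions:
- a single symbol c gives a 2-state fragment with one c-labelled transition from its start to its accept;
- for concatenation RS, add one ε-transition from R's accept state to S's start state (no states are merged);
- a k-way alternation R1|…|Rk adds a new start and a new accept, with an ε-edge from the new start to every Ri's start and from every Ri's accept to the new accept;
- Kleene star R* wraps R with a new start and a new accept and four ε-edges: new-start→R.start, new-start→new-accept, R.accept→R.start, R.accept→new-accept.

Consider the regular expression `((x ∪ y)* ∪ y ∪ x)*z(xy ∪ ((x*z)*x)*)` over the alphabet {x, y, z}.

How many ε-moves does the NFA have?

Per subexpression:
Each of the 10 symbol leaves contributes 0 ε-transitions.
  x ∪ y → 4 ε-transitions
  (x ∪ y)* → 8 ε-transitions
  (x ∪ y)* ∪ y ∪ x → 14 ε-transitions
  ((x ∪ y)* ∪ y ∪ x)* → 18 ε-transitions
  xy → 1 ε-transition
  x* → 4 ε-transitions
  x*z → 5 ε-transitions
  (x*z)* → 9 ε-transitions
  (x*z)*x → 10 ε-transitions
  ((x*z)*x)* → 14 ε-transitions
  xy ∪ ((x*z)*x)* → 19 ε-transitions
  ((x ∪ y)* ∪ y ∪ x)*z(xy ∪ ((x*z)*x)*) → 39 ε-transitions

39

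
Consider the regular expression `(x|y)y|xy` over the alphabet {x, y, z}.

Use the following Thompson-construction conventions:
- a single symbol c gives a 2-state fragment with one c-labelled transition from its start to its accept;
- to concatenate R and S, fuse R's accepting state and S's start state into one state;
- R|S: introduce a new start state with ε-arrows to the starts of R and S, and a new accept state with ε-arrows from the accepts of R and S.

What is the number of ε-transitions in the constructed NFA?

8

Recursing over subexpressions:
Each of the 5 symbol leaves contributes 0 ε-transitions.
  x|y = 4 ε-transitions
  (x|y)y = 4 ε-transitions
  xy = 0 ε-transitions
  (x|y)y|xy = 8 ε-transitions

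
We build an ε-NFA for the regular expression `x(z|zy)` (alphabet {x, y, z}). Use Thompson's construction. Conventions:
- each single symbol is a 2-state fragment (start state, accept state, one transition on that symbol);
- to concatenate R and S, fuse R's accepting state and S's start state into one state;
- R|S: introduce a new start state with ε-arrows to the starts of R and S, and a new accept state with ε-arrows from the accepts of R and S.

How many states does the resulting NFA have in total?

8

By structural recursion:
Each of the 4 symbol leaves contributes a 2-state fragment.
  zy — 3 states
  z|zy — 7 states
  x(z|zy) — 8 states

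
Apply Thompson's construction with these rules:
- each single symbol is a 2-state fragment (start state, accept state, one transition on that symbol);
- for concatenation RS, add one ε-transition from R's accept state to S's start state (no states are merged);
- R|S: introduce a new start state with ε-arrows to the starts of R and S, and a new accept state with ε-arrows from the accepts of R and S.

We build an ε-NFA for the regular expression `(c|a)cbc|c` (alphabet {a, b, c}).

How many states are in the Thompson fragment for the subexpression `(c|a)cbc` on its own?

Fragment for `(c|a)cbc`:
Each of the 5 symbol leaves contributes a 2-state fragment.
  c|a = 6 states
  (c|a)cbc = 12 states

12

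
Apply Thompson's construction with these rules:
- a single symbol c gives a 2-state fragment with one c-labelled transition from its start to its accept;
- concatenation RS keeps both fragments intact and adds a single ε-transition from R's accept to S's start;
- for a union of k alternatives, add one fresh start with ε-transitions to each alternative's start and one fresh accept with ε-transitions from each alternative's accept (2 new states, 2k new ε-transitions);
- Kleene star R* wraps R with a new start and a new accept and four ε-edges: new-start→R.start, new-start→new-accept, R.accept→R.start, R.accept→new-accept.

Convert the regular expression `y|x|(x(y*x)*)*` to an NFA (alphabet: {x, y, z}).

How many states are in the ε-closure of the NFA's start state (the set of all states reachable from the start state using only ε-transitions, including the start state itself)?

Compute the ε-closure size of each fragment's start state recursively; a symbol fragment's start has no outgoing ε-edge, so its closure is just itself (size 1).
  y* : new start has ε-edges to the inner start and to the new accept, so C = 2 + 1 = 3
  y*x : the left operand accepts ε, so the closure extends into the next operand (via the concat ε-link); C = 3 + 1 = 4
  (y*x)* : C = 1 (new start) + 4 (body) + 1 (new accept) = 6
  x(y*x)* : C equals the left operand's closure size = 1 (its accept is not ε-reachable, so the closure stops there)
  (x(y*x)*)* : new start has ε-edges to the inner start and to the new accept, so C = 2 + 1 = 3
  y|x|(x(y*x)*)* : C = 1 (new start) + (1 + 1 + 3) + 1 (new accept, since some branch ε-reaches its own accept) = 7

7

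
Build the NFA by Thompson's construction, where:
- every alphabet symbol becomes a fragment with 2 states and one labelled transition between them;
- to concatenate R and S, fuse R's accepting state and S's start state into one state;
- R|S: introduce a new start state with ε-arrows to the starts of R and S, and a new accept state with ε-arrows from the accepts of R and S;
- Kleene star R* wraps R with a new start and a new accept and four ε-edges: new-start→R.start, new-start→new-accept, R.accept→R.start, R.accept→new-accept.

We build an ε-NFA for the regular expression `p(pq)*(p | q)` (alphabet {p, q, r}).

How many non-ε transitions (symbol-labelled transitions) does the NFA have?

5

Per subexpression:
Each of the 5 symbol leaves contributes exactly 1 symbol transition.
  pq = 2 symbol transitions
  (pq)* = 2 symbol transitions
  p | q = 2 symbol transitions
  p(pq)*(p | q) = 5 symbol transitions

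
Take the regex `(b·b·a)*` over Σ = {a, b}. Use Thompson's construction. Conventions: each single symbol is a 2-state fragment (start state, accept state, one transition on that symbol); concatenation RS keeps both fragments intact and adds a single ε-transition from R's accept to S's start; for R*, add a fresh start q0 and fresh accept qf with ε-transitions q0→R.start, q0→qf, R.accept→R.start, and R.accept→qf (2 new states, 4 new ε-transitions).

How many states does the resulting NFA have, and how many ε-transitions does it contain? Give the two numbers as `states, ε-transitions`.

Bottom-up over the parse tree:
Each of the 3 symbol leaves contributes 2 states and 0 ε-transitions.
  b·b·a — 6 states, 2 ε-transitions
  (b·b·a)* — 8 states, 6 ε-transitions

8, 6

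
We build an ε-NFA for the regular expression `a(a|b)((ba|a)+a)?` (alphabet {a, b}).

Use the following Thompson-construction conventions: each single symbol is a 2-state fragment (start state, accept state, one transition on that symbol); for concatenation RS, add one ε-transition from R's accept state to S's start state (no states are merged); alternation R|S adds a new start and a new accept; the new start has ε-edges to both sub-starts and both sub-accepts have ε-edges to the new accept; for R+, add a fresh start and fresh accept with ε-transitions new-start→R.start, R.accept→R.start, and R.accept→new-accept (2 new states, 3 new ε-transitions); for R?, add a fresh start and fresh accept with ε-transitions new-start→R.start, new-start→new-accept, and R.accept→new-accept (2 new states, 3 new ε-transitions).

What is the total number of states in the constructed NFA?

Per subexpression:
Each of the 7 symbol leaves contributes a 2-state fragment.
  a|b — 6 states
  ba — 4 states
  ba|a — 8 states
  (ba|a)+ — 10 states
  (ba|a)+a — 12 states
  ((ba|a)+a)? — 14 states
  a(a|b)((ba|a)+a)? — 22 states

22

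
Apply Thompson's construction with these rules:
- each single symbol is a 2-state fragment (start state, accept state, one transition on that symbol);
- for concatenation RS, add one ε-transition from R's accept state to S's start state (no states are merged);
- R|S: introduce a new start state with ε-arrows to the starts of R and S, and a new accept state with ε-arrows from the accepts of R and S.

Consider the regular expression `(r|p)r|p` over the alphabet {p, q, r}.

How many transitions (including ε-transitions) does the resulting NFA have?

13

By structural recursion:
Each of the 4 symbol leaves contributes 1 transition (1 symbol, 0 ε).
  r|p — 6 transitions (2 symbol, 4 ε)
  (r|p)r — 8 transitions (3 symbol, 5 ε)
  (r|p)r|p — 13 transitions (4 symbol, 9 ε)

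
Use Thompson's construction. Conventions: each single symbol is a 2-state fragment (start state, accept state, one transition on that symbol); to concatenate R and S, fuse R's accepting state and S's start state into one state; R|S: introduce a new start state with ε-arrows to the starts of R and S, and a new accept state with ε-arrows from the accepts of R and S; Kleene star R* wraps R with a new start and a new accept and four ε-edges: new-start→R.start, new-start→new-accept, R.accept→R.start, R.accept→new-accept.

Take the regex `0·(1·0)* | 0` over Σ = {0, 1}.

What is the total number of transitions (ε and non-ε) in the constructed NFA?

Bottom-up over the parse tree:
Each of the 4 symbol leaves contributes 1 transition (1 symbol, 0 ε).
  1·0 : 2 transitions (2 symbol, 0 ε)
  (1·0)* : 6 transitions (2 symbol, 4 ε)
  0·(1·0)* : 7 transitions (3 symbol, 4 ε)
  0·(1·0)* | 0 : 12 transitions (4 symbol, 8 ε)

12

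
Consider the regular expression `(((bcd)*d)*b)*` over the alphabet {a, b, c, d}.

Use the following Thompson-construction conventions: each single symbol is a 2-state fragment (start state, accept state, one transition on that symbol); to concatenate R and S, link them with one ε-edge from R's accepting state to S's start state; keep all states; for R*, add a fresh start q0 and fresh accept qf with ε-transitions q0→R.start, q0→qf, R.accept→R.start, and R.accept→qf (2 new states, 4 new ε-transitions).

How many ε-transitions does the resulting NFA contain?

16

Per subexpression:
Each of the 5 symbol leaves contributes 0 ε-transitions.
  bcd — 2 ε-transitions
  (bcd)* — 6 ε-transitions
  (bcd)*d — 7 ε-transitions
  ((bcd)*d)* — 11 ε-transitions
  ((bcd)*d)*b — 12 ε-transitions
  (((bcd)*d)*b)* — 16 ε-transitions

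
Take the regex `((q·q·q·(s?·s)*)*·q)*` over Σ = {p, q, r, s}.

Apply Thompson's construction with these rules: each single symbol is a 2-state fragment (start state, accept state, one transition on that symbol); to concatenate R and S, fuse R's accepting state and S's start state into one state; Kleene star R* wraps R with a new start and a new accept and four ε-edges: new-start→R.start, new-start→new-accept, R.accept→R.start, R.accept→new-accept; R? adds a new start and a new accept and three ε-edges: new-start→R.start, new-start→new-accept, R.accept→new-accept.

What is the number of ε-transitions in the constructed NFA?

15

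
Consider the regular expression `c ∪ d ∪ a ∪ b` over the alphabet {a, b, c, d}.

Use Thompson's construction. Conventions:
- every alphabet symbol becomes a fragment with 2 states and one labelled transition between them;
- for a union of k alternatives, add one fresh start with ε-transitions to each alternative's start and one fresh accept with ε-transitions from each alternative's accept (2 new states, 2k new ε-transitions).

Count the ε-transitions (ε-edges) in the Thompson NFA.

8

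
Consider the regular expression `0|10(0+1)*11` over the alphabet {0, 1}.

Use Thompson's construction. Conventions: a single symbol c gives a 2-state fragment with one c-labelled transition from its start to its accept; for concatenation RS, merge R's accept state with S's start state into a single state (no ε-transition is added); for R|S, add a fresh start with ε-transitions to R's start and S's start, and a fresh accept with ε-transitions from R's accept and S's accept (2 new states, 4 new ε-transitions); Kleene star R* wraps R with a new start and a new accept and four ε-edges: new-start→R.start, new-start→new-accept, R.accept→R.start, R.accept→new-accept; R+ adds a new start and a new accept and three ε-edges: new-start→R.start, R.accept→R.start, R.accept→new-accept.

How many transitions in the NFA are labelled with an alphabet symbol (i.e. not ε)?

Recursing over subexpressions:
Each of the 7 symbol leaves contributes exactly 1 symbol transition.
  0+ : 1 symbol transition
  0+1 : 2 symbol transitions
  (0+1)* : 2 symbol transitions
  10(0+1)*11 : 6 symbol transitions
  0|10(0+1)*11 : 7 symbol transitions

7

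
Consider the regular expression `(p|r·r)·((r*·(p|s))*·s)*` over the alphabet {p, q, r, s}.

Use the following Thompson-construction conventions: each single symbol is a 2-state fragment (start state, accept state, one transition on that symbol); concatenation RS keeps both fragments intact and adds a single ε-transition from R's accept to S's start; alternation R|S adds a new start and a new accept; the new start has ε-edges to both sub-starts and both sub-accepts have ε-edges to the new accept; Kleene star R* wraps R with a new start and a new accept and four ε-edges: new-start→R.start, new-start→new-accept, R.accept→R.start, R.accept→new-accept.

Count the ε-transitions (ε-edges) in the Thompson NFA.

24

Building bottom-up:
Each of the 7 symbol leaves contributes 0 ε-transitions.
  r·r → 1 ε-transition
  p|r·r → 5 ε-transitions
  r* → 4 ε-transitions
  p|s → 4 ε-transitions
  r*·(p|s) → 9 ε-transitions
  (r*·(p|s))* → 13 ε-transitions
  (r*·(p|s))*·s → 14 ε-transitions
  ((r*·(p|s))*·s)* → 18 ε-transitions
  (p|r·r)·((r*·(p|s))*·s)* → 24 ε-transitions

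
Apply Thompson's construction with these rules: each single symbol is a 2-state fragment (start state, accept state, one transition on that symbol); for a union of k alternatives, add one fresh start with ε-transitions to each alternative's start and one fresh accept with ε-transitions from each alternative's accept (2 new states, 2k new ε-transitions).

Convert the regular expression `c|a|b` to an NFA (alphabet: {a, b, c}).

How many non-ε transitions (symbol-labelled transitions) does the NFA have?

3

By structural recursion:
Each of the 3 symbol leaves contributes exactly 1 symbol transition.
  c|a|b — 3 symbol transitions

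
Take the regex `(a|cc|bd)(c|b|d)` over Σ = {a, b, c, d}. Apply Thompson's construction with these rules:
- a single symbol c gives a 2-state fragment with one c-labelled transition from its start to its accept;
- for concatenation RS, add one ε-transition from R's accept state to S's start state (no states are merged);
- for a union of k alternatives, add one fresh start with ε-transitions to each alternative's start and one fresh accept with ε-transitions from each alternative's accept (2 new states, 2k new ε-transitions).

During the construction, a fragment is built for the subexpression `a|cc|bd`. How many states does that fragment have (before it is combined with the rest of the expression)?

12

Fragment for `a|cc|bd`:
Each of the 5 symbol leaves contributes a 2-state fragment.
  cc → 4 states
  bd → 4 states
  a|cc|bd → 12 states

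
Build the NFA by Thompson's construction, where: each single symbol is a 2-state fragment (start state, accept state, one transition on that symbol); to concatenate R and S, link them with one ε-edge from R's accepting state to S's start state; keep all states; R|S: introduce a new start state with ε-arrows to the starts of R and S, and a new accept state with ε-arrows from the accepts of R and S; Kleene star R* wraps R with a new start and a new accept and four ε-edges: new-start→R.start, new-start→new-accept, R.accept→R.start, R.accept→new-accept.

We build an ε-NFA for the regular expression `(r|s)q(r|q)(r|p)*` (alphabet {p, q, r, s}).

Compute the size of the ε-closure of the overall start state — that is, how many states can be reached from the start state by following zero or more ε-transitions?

Compute the ε-closure size of each fragment's start state recursively; a symbol fragment's start has no outgoing ε-edge, so its closure is just itself (size 1).
  r|s → new start ε-reaches every alternative's start; none of them accept ε, so the new accept is not reached: |closure| = 1 + 1 + 1 = 3
  r|q → |closure| = 1 + 1 + 1 = 3 (the new accept is not ε-reachable since no branch accepts ε)
  r|p → new start ε-reaches every alternative's start; none of them accept ε, so the new accept is not reached: |closure| = 1 + 1 + 1 = 3
  (r|p)* → |closure| = 1 (new start) + 3 (body) + 1 (new accept) = 5
  (r|s)q(r|q)(r|p)* → same as the first factor's closure: |closure| = 3

3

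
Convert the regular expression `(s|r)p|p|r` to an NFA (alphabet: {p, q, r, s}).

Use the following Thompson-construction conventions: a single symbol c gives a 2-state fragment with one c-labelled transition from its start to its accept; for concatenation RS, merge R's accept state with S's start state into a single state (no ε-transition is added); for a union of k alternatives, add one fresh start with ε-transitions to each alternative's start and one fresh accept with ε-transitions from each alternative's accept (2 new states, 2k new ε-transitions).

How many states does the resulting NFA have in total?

13

Per subexpression:
Each of the 5 symbol leaves contributes a 2-state fragment.
  s|r = 6 states
  (s|r)p = 7 states
  (s|r)p|p|r = 13 states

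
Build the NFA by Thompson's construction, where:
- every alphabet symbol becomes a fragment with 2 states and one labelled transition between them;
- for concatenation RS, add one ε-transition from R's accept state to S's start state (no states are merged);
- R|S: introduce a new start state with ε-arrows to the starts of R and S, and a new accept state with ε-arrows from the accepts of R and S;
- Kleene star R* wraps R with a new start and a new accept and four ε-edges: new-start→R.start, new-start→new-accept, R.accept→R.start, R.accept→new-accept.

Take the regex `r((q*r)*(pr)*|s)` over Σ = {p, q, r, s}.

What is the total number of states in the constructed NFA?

By structural recursion:
Each of the 6 symbol leaves contributes a 2-state fragment.
  q* : 4 states
  q*r : 6 states
  (q*r)* : 8 states
  pr : 4 states
  (pr)* : 6 states
  (q*r)*(pr)* : 14 states
  (q*r)*(pr)*|s : 18 states
  r((q*r)*(pr)*|s) : 20 states

20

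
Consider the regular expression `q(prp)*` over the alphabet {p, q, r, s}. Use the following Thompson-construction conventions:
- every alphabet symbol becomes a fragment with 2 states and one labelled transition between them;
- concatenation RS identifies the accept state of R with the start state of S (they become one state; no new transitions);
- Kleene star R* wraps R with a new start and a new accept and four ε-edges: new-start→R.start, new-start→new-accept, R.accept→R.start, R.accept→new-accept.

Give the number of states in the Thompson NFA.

7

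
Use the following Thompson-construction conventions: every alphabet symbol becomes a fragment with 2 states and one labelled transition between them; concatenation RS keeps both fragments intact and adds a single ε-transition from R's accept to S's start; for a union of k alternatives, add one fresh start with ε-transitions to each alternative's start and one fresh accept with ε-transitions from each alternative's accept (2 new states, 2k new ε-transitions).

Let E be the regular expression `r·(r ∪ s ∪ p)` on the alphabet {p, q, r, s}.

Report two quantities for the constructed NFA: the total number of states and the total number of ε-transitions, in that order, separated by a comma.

Per subexpression:
Each of the 4 symbol leaves contributes 2 states and 0 ε-transitions.
  r ∪ s ∪ p — 8 states, 6 ε-transitions
  r·(r ∪ s ∪ p) — 10 states, 7 ε-transitions

10, 7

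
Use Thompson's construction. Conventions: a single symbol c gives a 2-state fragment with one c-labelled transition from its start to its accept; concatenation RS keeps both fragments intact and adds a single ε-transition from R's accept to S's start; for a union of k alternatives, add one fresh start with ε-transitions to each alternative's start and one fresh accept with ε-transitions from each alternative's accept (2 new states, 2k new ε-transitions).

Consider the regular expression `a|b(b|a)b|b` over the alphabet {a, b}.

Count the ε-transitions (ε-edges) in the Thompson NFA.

12

Bottom-up over the parse tree:
Each of the 6 symbol leaves contributes 0 ε-transitions.
  b|a → 4 ε-transitions
  b(b|a)b → 6 ε-transitions
  a|b(b|a)b|b → 12 ε-transitions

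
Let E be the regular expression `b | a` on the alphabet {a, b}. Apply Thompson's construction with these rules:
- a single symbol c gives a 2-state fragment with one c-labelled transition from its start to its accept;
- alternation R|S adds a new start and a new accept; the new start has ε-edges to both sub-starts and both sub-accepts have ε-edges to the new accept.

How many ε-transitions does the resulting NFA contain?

Bottom-up over the parse tree:
Each of the 2 symbol leaves contributes 0 ε-transitions.
  b | a = 4 ε-transitions

4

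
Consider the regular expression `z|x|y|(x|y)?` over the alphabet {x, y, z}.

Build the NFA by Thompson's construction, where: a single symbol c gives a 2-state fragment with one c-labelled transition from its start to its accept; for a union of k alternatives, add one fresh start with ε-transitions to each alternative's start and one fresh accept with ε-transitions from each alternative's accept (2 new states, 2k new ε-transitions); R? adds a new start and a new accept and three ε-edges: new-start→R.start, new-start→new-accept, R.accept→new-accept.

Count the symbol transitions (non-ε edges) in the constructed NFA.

Per subexpression:
Each of the 5 symbol leaves contributes exactly 1 symbol transition.
  x|y : 2 symbol transitions
  (x|y)? : 2 symbol transitions
  z|x|y|(x|y)? : 5 symbol transitions

5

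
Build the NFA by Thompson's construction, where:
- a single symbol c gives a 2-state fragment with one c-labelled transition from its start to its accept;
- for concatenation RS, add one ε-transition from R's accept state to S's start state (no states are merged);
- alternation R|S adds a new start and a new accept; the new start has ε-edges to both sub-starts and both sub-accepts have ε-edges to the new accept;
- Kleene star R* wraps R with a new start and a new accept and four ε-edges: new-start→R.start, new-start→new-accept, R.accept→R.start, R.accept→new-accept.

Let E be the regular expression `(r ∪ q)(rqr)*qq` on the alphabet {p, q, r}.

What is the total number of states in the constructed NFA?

Building bottom-up:
Each of the 7 symbol leaves contributes a 2-state fragment.
  r ∪ q → 6 states
  rqr → 6 states
  (rqr)* → 8 states
  (r ∪ q)(rqr)*qq → 18 states

18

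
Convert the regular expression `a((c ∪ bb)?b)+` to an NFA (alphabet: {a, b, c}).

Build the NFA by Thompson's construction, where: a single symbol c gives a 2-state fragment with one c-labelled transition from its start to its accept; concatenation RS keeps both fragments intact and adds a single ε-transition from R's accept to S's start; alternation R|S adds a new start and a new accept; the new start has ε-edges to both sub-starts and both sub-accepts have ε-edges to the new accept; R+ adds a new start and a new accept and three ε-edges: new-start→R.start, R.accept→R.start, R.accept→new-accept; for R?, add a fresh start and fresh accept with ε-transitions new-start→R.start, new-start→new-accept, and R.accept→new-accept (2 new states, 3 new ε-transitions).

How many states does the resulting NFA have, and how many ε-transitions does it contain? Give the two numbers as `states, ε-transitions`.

16, 13

Building bottom-up:
Each of the 5 symbol leaves contributes 2 states and 0 ε-transitions.
  bb : 4 states, 1 ε-transition
  c ∪ bb : 8 states, 5 ε-transitions
  (c ∪ bb)? : 10 states, 8 ε-transitions
  (c ∪ bb)?b : 12 states, 9 ε-transitions
  ((c ∪ bb)?b)+ : 14 states, 12 ε-transitions
  a((c ∪ bb)?b)+ : 16 states, 13 ε-transitions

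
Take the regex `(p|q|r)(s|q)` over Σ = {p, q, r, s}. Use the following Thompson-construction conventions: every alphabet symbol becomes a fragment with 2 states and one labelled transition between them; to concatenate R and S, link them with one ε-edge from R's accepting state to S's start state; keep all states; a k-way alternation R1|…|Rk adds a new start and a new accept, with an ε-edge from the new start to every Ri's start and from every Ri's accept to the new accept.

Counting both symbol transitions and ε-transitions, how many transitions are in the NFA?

16

Bottom-up over the parse tree:
Each of the 5 symbol leaves contributes 1 transition (1 symbol, 0 ε).
  p|q|r : 9 transitions (3 symbol, 6 ε)
  s|q : 6 transitions (2 symbol, 4 ε)
  (p|q|r)(s|q) : 16 transitions (5 symbol, 11 ε)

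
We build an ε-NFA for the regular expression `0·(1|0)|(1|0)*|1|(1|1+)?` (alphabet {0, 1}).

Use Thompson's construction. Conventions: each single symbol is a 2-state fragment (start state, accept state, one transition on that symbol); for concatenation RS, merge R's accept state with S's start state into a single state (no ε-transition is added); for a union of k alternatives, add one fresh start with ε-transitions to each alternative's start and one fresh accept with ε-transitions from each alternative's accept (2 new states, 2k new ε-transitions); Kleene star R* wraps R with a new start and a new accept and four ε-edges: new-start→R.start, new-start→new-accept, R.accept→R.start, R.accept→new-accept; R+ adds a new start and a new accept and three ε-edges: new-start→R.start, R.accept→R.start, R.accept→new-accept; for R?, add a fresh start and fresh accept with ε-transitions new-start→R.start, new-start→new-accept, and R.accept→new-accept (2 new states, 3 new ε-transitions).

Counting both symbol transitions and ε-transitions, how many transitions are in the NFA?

Building bottom-up:
Each of the 8 symbol leaves contributes 1 transition (1 symbol, 0 ε).
  1|0 : 6 transitions (2 symbol, 4 ε)
  0·(1|0) : 7 transitions (3 symbol, 4 ε)
  1|0 : 6 transitions (2 symbol, 4 ε)
  (1|0)* : 10 transitions (2 symbol, 8 ε)
  1+ : 4 transitions (1 symbol, 3 ε)
  1|1+ : 9 transitions (2 symbol, 7 ε)
  (1|1+)? : 12 transitions (2 symbol, 10 ε)
  0·(1|0)|(1|0)*|1|(1|1+)? : 38 transitions (8 symbol, 30 ε)

38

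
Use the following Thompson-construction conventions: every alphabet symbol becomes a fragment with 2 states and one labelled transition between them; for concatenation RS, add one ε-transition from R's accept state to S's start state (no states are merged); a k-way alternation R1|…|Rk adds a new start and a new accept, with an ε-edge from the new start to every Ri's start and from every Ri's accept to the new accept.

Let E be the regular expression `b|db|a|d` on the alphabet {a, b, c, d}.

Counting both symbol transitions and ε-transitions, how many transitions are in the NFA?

14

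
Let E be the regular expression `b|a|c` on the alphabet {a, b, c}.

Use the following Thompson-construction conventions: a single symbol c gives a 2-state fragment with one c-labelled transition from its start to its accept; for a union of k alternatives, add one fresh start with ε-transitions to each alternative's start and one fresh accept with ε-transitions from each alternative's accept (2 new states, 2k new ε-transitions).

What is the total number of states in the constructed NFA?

8

Recursing over subexpressions:
Each of the 3 symbol leaves contributes a 2-state fragment.
  b|a|c — 8 states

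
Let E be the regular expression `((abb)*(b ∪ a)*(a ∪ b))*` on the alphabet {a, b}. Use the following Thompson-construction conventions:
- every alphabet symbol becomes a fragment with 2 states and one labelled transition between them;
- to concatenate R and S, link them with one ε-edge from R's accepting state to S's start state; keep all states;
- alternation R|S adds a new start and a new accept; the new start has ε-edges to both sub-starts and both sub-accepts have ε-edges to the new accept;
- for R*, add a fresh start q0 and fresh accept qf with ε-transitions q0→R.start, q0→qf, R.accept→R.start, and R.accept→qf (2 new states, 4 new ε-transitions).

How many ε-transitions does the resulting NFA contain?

24

Recursing over subexpressions:
Each of the 7 symbol leaves contributes 0 ε-transitions.
  abb — 2 ε-transitions
  (abb)* — 6 ε-transitions
  b ∪ a — 4 ε-transitions
  (b ∪ a)* — 8 ε-transitions
  a ∪ b — 4 ε-transitions
  (abb)*(b ∪ a)*(a ∪ b) — 20 ε-transitions
  ((abb)*(b ∪ a)*(a ∪ b))* — 24 ε-transitions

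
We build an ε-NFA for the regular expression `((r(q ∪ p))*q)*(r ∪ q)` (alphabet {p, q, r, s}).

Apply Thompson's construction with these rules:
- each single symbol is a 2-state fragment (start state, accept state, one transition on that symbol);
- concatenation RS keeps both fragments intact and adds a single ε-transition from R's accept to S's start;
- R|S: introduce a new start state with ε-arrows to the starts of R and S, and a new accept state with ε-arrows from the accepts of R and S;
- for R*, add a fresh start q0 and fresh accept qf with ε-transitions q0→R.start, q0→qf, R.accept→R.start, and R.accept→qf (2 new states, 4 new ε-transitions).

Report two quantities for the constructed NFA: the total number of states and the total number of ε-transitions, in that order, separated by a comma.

Per subexpression:
Each of the 6 symbol leaves contributes 2 states and 0 ε-transitions.
  q ∪ p : 6 states, 4 ε-transitions
  r(q ∪ p) : 8 states, 5 ε-transitions
  (r(q ∪ p))* : 10 states, 9 ε-transitions
  (r(q ∪ p))*q : 12 states, 10 ε-transitions
  ((r(q ∪ p))*q)* : 14 states, 14 ε-transitions
  r ∪ q : 6 states, 4 ε-transitions
  ((r(q ∪ p))*q)*(r ∪ q) : 20 states, 19 ε-transitions

20, 19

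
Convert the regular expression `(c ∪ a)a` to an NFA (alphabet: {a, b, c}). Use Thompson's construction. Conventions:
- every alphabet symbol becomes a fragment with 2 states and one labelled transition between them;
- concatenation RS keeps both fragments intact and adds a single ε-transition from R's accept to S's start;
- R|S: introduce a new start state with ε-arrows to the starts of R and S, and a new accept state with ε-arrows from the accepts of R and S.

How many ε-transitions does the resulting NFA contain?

Per subexpression:
Each of the 3 symbol leaves contributes 0 ε-transitions.
  c ∪ a → 4 ε-transitions
  (c ∪ a)a → 5 ε-transitions

5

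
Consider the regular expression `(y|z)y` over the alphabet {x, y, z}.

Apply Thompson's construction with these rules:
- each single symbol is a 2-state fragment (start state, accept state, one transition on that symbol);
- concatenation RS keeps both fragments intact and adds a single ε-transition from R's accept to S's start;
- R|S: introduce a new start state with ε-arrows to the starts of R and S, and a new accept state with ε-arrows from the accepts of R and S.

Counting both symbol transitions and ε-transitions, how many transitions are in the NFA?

Recursing over subexpressions:
Each of the 3 symbol leaves contributes 1 transition (1 symbol, 0 ε).
  y|z — 6 transitions (2 symbol, 4 ε)
  (y|z)y — 8 transitions (3 symbol, 5 ε)

8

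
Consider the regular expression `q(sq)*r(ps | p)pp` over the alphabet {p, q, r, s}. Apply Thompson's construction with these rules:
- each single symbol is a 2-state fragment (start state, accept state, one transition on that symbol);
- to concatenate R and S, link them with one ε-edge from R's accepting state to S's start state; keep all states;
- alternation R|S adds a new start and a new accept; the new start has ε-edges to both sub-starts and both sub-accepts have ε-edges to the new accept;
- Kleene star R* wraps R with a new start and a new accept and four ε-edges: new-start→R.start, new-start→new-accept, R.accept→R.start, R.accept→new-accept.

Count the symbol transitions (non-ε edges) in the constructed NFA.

9

Per subexpression:
Each of the 9 symbol leaves contributes exactly 1 symbol transition.
  sq = 2 symbol transitions
  (sq)* = 2 symbol transitions
  ps = 2 symbol transitions
  ps | p = 3 symbol transitions
  q(sq)*r(ps | p)pp = 9 symbol transitions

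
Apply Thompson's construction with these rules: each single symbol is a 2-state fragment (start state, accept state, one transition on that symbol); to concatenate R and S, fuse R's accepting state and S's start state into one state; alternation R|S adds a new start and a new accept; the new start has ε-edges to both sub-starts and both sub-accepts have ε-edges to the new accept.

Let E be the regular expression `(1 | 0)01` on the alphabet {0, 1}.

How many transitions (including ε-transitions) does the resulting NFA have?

Bottom-up over the parse tree:
Each of the 4 symbol leaves contributes 1 transition (1 symbol, 0 ε).
  1 | 0 — 6 transitions (2 symbol, 4 ε)
  (1 | 0)01 — 8 transitions (4 symbol, 4 ε)

8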